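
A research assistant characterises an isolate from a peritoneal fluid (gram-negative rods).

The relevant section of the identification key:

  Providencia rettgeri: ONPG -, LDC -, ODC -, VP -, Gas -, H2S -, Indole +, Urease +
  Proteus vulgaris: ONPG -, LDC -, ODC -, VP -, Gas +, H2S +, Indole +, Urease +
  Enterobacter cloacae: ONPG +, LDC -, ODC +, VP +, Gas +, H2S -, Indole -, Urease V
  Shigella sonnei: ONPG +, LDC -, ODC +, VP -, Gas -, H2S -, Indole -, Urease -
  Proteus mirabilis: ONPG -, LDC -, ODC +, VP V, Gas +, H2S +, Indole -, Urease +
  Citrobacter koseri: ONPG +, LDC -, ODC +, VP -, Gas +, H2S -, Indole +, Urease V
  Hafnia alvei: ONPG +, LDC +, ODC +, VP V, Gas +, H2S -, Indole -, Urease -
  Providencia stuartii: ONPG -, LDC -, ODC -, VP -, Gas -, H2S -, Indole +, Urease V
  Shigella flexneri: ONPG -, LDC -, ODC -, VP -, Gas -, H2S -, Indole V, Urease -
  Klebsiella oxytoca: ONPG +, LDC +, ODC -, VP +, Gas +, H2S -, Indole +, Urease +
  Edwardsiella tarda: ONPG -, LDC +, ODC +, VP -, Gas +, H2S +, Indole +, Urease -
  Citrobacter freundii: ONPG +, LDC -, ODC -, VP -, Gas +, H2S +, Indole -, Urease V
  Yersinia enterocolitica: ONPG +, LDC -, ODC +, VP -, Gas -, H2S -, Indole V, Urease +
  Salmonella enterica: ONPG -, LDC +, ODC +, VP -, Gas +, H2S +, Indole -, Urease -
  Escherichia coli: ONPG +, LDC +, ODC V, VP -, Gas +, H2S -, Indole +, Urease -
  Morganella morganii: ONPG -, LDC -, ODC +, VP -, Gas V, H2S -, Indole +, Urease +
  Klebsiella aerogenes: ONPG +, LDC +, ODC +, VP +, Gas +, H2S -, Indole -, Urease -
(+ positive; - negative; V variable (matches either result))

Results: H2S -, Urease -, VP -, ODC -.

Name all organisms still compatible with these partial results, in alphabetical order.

Urease -: excludes 6 organisms — 11 left.
ODC -: excludes 7 organisms — 4 left.
VP -: all 4 remaining candidates are consistent.
H2S -: excludes Citrobacter freundii — 3 left.

Escherichia coli, Providencia stuartii, Shigella flexneri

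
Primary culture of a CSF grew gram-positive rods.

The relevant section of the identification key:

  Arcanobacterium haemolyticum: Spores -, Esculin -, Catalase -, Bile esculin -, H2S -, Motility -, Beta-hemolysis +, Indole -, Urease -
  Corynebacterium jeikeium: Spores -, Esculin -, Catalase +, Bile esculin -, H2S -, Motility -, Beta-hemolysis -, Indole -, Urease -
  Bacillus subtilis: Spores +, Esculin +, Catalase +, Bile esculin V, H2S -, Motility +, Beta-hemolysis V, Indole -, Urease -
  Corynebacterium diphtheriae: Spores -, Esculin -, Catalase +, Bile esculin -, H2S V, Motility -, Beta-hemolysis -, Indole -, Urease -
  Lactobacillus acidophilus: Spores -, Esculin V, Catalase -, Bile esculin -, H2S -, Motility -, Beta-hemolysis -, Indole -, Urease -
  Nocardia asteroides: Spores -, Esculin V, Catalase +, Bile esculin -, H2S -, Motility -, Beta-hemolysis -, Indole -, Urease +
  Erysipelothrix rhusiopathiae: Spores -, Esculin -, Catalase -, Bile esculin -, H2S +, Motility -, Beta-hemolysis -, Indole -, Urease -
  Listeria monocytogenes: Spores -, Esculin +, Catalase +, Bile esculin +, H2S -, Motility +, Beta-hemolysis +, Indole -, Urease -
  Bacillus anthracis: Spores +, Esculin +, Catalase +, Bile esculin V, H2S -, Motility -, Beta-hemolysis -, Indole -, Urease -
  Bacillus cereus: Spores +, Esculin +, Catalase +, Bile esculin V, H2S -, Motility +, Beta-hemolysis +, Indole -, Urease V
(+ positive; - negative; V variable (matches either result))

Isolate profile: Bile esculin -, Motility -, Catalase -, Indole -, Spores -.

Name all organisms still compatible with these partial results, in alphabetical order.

Arcanobacterium haemolyticum, Erysipelothrix rhusiopathiae, Lactobacillus acidophilus

Indole -: all 10 remaining candidates are consistent.
Motility -: excludes Bacillus subtilis, Listeria monocytogenes, Bacillus cereus — 7 left.
Bile esculin -: all 7 remaining candidates are consistent.
Spores -: excludes Bacillus anthracis — 6 left.
Catalase -: excludes Corynebacterium jeikeium, Corynebacterium diphtheriae, Nocardia asteroides — 3 left.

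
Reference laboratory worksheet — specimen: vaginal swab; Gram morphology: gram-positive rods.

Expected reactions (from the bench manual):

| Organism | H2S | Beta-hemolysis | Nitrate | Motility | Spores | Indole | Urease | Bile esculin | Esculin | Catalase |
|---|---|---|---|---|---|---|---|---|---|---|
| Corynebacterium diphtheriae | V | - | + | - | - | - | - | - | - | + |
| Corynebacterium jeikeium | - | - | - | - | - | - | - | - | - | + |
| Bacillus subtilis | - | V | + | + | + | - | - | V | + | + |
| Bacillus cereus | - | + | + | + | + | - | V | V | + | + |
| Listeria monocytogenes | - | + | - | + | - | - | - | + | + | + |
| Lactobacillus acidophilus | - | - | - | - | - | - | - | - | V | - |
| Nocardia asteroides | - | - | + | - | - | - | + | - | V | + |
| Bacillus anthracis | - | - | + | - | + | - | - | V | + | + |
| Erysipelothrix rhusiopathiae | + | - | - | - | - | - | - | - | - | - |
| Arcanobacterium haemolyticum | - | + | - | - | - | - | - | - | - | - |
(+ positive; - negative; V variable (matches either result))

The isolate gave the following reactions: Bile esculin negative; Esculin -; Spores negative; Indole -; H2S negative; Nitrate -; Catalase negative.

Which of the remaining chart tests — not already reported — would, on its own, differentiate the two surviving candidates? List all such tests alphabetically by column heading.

Beta-hemolysis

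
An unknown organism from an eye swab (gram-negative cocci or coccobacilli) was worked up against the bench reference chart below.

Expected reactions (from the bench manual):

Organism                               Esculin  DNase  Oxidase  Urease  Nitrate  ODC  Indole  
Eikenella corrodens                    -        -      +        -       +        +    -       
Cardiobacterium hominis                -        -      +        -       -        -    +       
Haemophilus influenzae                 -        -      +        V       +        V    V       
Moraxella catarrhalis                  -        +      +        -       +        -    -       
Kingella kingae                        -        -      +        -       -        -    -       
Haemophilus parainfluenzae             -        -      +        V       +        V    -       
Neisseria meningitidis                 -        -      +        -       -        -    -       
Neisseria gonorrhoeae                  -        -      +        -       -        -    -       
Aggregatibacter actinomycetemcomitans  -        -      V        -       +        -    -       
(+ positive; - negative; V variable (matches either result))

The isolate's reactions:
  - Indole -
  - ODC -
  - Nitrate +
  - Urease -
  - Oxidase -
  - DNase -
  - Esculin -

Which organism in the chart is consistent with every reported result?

ODC -: excludes Eikenella corrodens — 8 left.
Oxidase -: excludes 7 organisms — 1 left.
Urease -: the one remaining candidate is consistent.
DNase -: the one remaining candidate is consistent.
Nitrate +: the one remaining candidate is consistent.
Esculin -: the one remaining candidate is consistent.
Indole -: the one remaining candidate is consistent.

Aggregatibacter actinomycetemcomitans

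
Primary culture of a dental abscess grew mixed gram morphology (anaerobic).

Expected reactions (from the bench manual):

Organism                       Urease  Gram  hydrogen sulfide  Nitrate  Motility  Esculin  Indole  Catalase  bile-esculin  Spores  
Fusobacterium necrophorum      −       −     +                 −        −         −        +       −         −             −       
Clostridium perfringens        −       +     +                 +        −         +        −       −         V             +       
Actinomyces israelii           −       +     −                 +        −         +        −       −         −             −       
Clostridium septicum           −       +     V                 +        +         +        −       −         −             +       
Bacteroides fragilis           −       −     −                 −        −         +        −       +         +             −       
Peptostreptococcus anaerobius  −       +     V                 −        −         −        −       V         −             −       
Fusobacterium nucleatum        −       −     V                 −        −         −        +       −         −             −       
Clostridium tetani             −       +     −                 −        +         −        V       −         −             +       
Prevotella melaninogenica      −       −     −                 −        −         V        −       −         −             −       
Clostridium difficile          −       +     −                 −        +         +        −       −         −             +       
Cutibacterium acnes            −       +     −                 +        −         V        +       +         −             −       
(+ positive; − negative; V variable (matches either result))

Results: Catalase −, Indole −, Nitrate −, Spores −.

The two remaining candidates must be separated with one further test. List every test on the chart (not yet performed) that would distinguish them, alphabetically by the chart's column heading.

Nitrate −: excludes Clostridium perfringens, Actinomyces israelii, Clostridium septicum, Cutibacterium acnes — 7 left.
Catalase −: excludes Bacteroides fragilis — 6 left.
Indole −: excludes Fusobacterium necrophorum, Fusobacterium nucleatum — 4 left.
Spores −: excludes Clostridium tetani, Clostridium difficile — 2 left.
Two candidates remain: Peptostreptococcus anaerobius and Prevotella melaninogenica.
  Urease: − vs − — same for both, does not separate.
  Gram: Peptostreptococcus anaerobius +, Prevotella melaninogenica − — discriminates.
  hydrogen sulfide: V vs − — variable for at least one, does not separate.
  Motility: − vs − — same for both, does not separate.
  Esculin: − vs V — variable for at least one, does not separate.
  bile-esculin: − vs − — same for both, does not separate.

Gram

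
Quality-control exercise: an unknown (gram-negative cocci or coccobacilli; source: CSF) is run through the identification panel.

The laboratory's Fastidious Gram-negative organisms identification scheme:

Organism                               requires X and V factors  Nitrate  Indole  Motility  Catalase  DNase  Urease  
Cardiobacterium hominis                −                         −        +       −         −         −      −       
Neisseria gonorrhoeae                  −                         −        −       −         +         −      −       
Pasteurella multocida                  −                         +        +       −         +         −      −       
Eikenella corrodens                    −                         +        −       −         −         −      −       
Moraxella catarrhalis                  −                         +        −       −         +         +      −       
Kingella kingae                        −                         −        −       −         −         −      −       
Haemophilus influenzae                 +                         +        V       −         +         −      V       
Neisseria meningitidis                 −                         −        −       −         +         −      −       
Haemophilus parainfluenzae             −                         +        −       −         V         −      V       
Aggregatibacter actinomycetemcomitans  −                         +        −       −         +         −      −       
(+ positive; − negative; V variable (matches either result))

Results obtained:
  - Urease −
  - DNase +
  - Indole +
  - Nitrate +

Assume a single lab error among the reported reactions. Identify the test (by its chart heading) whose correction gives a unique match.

As reported, no row in the chart matches all 4 reactions.
Reversing DNase → 2 organisms match (not unique).
Reversing Indole (to −) → unique match: Moraxella catarrhalis.
Reversing Urease → still no organism matches.
Reversing Nitrate → still no organism matches.

Indole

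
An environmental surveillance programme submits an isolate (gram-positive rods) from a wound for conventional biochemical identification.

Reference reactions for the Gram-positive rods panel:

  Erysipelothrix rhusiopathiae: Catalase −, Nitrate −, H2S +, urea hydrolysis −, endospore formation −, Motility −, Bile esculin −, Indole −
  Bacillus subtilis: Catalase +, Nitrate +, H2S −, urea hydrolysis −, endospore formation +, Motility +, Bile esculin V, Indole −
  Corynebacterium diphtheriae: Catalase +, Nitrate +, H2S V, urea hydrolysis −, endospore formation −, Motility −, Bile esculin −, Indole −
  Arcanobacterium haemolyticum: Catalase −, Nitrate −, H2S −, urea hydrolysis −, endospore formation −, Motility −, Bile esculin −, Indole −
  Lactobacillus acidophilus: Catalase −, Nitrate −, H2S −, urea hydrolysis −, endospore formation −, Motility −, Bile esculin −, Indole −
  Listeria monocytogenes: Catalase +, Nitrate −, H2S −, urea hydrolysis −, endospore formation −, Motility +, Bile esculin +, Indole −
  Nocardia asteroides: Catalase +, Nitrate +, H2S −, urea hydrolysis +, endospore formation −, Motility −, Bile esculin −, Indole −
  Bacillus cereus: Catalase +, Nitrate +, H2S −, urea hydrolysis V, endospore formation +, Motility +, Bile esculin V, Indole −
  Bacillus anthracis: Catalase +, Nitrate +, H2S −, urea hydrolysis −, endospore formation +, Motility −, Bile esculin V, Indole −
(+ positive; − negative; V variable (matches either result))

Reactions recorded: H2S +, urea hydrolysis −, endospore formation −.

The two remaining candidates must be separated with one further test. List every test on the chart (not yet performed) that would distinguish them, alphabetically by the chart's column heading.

H2S +: excludes 7 organisms — 2 left.
urea hydrolysis −: all 2 remaining candidates are consistent.
endospore formation −: all 2 remaining candidates are consistent.
Two candidates remain: Corynebacterium diphtheriae and Erysipelothrix rhusiopathiae.
  Catalase: Corynebacterium diphtheriae +, Erysipelothrix rhusiopathiae − — discriminates.
  Nitrate: Corynebacterium diphtheriae +, Erysipelothrix rhusiopathiae − — discriminates.
  Motility: − vs − — same for both, does not separate.
  Bile esculin: − vs − — same for both, does not separate.
  Indole: − vs − — same for both, does not separate.

Catalase, Nitrate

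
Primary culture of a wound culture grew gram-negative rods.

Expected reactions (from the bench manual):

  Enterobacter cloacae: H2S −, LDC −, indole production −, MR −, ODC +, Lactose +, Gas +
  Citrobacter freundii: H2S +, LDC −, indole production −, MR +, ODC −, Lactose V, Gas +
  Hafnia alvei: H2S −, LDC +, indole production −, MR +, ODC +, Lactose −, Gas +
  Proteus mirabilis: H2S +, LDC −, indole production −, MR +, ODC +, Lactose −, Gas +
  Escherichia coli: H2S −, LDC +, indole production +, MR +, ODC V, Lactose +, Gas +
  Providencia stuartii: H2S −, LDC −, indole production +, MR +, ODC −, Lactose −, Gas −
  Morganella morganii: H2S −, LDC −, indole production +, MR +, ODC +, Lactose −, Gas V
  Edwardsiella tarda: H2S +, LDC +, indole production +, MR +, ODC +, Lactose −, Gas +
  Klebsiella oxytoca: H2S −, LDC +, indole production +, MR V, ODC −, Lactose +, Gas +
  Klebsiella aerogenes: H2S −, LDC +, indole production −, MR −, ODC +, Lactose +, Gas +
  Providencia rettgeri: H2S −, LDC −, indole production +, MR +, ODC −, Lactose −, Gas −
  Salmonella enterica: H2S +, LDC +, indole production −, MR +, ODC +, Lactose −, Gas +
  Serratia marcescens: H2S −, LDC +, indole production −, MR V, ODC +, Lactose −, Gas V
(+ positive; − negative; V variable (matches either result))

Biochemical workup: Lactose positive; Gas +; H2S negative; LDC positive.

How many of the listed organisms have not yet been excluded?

3

Lactose +: excludes 8 organisms — 5 left.
Gas +: all 5 remaining candidates are consistent.
H2S −: excludes Citrobacter freundii — 4 left.
LDC +: excludes Enterobacter cloacae — 3 left.
Still consistent: Escherichia coli, Klebsiella aerogenes, Klebsiella oxytoca.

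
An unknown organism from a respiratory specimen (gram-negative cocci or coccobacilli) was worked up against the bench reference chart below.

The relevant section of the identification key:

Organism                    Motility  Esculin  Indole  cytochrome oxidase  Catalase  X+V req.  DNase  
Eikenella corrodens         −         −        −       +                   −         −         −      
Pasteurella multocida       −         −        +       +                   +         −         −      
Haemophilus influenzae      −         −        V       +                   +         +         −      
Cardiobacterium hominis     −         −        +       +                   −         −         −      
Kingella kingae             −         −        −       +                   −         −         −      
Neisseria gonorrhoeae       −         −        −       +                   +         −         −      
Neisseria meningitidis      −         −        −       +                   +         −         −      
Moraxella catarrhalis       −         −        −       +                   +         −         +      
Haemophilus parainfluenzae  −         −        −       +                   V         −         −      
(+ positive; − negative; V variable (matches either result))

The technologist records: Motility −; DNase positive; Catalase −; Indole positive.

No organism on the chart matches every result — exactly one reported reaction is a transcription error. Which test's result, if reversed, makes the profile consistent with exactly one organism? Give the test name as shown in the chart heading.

DNase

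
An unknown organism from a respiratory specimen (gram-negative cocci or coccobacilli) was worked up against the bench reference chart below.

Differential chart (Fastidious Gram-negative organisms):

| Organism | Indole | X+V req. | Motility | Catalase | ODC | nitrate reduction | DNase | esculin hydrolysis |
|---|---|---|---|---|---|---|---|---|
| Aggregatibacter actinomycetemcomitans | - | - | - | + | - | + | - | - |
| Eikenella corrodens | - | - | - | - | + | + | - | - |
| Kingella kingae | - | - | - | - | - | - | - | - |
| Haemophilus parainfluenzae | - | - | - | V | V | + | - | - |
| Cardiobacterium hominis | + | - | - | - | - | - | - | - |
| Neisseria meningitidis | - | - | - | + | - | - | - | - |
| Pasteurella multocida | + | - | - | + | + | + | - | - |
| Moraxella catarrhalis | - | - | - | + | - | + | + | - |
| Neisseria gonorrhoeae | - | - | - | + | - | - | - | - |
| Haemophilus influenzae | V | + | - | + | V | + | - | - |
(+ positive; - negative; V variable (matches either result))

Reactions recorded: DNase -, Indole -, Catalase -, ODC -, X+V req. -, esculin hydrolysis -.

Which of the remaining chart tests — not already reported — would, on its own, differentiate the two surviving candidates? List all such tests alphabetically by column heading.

DNase -: excludes Moraxella catarrhalis — 9 left.
ODC -: excludes Eikenella corrodens, Pasteurella multocida — 7 left.
X+V req. -: excludes Haemophilus influenzae — 6 left.
esculin hydrolysis -: all 6 remaining candidates are consistent.
Catalase -: excludes Aggregatibacter actinomycetemcomitans, Neisseria meningitidis, Neisseria gonorrhoeae — 3 left.
Indole -: excludes Cardiobacterium hominis — 2 left.
Two candidates remain: Haemophilus parainfluenzae and Kingella kingae.
  Motility: - vs - — same for both, does not separate.
  nitrate reduction: Haemophilus parainfluenzae +, Kingella kingae - — discriminates.

nitrate reduction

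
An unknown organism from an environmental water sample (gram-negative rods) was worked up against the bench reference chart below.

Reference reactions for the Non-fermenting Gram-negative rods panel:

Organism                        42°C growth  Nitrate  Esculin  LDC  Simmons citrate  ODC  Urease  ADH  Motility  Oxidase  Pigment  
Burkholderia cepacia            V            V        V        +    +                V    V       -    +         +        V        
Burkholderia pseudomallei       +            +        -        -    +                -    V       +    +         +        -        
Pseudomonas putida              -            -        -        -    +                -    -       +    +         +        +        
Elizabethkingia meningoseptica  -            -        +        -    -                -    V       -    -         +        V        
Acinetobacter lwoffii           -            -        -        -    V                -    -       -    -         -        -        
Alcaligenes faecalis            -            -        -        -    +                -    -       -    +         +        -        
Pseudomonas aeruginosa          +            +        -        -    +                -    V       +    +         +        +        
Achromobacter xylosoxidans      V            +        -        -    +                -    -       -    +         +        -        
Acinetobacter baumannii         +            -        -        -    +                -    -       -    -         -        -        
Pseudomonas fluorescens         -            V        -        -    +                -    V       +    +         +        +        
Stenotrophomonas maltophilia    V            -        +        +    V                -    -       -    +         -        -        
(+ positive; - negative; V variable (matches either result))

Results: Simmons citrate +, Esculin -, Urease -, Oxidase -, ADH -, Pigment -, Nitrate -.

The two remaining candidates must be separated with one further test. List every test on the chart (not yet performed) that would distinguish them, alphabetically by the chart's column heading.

42°C growth

ADH -: excludes Burkholderia pseudomallei, Pseudomonas putida, Pseudomonas aeruginosa, Pseudomonas fluorescens — 7 left.
Esculin -: excludes Elizabethkingia meningoseptica, Stenotrophomonas maltophilia — 5 left.
Nitrate -: excludes Achromobacter xylosoxidans — 4 left.
Pigment -: all 4 remaining candidates are consistent.
Urease -: all 4 remaining candidates are consistent.
Simmons citrate +: all 4 remaining candidates are consistent.
Oxidase -: excludes Burkholderia cepacia, Alcaligenes faecalis — 2 left.
Two candidates remain: Acinetobacter baumannii and Acinetobacter lwoffii.
  42°C growth: Acinetobacter baumannii +, Acinetobacter lwoffii - — discriminates.
  LDC: - vs - — same for both, does not separate.
  ODC: - vs - — same for both, does not separate.
  Motility: - vs - — same for both, does not separate.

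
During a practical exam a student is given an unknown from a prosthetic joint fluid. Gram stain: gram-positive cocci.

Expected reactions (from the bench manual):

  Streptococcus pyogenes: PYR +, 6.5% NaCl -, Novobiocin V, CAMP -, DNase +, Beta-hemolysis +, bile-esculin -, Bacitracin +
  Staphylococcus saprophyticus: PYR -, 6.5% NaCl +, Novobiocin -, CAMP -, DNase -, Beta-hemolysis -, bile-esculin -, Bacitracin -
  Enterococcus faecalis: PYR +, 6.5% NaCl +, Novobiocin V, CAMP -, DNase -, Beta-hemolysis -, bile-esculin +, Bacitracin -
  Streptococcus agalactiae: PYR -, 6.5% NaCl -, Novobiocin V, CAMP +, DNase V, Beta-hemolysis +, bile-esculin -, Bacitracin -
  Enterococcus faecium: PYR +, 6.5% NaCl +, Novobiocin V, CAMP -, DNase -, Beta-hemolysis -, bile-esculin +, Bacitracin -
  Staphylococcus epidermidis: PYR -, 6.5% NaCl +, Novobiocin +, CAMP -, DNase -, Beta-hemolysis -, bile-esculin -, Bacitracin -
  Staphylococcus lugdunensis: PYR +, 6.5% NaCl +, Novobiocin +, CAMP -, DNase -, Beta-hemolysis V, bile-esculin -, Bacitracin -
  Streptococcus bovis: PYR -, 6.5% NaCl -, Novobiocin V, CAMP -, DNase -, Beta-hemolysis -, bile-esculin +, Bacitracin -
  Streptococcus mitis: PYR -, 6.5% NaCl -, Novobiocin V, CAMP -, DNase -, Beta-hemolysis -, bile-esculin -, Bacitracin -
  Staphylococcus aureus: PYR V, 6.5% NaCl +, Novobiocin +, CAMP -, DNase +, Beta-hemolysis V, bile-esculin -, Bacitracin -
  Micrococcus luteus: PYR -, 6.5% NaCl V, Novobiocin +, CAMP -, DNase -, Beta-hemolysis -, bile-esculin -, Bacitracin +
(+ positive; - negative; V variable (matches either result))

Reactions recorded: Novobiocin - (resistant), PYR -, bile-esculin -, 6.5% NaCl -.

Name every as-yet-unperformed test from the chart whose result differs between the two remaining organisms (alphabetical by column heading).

Novobiocin -: excludes Staphylococcus epidermidis, Staphylococcus lugdunensis, Staphylococcus aureus, Micrococcus luteus — 7 left.
6.5% NaCl -: excludes Staphylococcus saprophyticus, Enterococcus faecalis, Enterococcus faecium — 4 left.
PYR -: excludes Streptococcus pyogenes — 3 left.
bile-esculin -: excludes Streptococcus bovis — 2 left.
Two candidates remain: Streptococcus agalactiae and Streptococcus mitis.
  CAMP: Streptococcus agalactiae +, Streptococcus mitis - — discriminates.
  DNase: V vs - — variable for at least one, does not separate.
  Beta-hemolysis: Streptococcus agalactiae +, Streptococcus mitis - — discriminates.
  Bacitracin: - vs - — same for both, does not separate.

Beta-hemolysis, CAMP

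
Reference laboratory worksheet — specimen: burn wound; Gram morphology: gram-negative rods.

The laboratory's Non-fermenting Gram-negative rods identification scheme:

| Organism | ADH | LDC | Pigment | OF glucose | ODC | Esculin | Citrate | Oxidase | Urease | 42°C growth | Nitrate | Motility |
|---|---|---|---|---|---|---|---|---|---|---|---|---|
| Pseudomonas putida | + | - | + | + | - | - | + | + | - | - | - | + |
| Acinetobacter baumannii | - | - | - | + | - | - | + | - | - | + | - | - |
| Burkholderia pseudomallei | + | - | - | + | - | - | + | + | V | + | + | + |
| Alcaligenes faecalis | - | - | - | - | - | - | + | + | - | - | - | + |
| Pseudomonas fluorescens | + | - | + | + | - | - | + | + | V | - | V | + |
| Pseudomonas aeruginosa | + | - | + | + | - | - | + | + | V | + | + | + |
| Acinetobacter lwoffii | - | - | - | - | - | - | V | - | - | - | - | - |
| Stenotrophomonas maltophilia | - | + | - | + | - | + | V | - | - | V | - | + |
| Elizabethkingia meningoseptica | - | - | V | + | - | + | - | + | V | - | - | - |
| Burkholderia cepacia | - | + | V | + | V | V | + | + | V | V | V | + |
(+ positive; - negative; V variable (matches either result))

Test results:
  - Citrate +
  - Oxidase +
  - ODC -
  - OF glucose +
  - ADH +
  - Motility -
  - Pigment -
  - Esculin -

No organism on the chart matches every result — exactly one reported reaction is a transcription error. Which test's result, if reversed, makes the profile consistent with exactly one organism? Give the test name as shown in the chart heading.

Motility

As reported, no row in the chart matches all 8 reactions.
Reversing OF glucose → still no organism matches.
Reversing Pigment → still no organism matches.
Reversing Esculin → still no organism matches.
Reversing ODC → still no organism matches.
Reversing Oxidase → still no organism matches.
Reversing Citrate → still no organism matches.
Reversing ADH → still no organism matches.
Reversing Motility (to +) → unique match: Burkholderia pseudomallei.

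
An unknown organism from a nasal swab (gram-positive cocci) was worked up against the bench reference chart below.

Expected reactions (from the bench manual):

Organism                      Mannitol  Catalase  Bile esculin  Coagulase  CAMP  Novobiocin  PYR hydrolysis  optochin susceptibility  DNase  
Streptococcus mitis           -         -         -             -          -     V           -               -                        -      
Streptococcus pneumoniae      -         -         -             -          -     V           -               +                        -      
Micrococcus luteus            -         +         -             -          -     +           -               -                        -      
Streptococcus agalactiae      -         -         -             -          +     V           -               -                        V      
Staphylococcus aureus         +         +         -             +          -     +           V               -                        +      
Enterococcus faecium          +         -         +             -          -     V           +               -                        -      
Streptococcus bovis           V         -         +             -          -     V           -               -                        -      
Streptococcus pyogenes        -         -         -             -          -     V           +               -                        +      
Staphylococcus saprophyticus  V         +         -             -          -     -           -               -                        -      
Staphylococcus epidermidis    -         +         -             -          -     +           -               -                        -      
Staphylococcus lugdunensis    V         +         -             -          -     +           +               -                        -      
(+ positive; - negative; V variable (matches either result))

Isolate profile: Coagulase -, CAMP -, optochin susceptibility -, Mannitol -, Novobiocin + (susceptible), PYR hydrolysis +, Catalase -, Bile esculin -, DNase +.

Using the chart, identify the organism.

Catalase -: excludes 5 organisms — 6 left.
Coagulase -: all 6 remaining candidates are consistent.
DNase +: excludes Streptococcus mitis, Streptococcus pneumoniae, Enterococcus faecium, Streptococcus bovis — 2 left.
CAMP -: excludes Streptococcus agalactiae — 1 left.
Bile esculin -: the one remaining candidate is consistent.
Novobiocin +: the one remaining candidate is consistent.
PYR hydrolysis +: the one remaining candidate is consistent.
optochin susceptibility -: the one remaining candidate is consistent.
Mannitol -: the one remaining candidate is consistent.

Streptococcus pyogenes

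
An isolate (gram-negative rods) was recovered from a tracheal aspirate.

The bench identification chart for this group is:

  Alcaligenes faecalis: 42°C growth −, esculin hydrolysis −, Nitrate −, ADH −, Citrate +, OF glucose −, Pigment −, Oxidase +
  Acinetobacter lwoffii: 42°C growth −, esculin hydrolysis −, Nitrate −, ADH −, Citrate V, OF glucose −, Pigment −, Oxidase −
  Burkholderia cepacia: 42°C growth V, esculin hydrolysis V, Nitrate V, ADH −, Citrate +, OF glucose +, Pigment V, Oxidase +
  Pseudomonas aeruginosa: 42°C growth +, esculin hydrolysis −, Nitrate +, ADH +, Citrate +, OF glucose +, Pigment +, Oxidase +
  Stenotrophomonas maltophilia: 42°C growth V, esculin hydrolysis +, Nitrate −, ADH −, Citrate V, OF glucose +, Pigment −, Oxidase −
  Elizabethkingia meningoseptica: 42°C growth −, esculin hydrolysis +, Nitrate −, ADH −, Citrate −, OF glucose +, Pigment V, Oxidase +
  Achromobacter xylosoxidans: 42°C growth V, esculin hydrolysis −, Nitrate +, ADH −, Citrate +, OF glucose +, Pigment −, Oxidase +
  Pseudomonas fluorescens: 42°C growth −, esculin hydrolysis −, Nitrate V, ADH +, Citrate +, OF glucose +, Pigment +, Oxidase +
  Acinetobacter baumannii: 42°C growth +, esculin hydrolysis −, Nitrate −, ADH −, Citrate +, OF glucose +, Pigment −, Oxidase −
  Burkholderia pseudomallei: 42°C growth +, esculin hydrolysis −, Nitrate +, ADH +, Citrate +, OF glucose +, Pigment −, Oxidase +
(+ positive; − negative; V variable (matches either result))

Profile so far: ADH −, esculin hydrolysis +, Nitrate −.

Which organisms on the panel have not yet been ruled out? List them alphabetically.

esculin hydrolysis +: excludes 7 organisms — 3 left.
Nitrate −: all 3 remaining candidates are consistent.
ADH −: all 3 remaining candidates are consistent.

Burkholderia cepacia, Elizabethkingia meningoseptica, Stenotrophomonas maltophilia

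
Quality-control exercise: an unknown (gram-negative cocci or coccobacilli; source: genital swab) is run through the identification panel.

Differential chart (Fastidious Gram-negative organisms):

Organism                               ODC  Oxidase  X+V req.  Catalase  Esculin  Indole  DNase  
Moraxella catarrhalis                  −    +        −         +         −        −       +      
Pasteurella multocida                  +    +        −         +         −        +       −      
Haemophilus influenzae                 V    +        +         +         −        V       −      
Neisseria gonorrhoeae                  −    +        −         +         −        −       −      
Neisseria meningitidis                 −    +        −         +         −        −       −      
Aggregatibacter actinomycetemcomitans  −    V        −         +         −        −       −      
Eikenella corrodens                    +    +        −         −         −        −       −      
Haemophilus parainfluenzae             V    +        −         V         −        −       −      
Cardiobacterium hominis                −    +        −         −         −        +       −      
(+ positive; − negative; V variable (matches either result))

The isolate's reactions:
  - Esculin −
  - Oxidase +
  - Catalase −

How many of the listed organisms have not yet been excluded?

3

Catalase −: excludes 6 organisms — 3 left.
Oxidase +: all 3 remaining candidates are consistent.
Esculin −: all 3 remaining candidates are consistent.
Still consistent: Cardiobacterium hominis, Eikenella corrodens, Haemophilus parainfluenzae.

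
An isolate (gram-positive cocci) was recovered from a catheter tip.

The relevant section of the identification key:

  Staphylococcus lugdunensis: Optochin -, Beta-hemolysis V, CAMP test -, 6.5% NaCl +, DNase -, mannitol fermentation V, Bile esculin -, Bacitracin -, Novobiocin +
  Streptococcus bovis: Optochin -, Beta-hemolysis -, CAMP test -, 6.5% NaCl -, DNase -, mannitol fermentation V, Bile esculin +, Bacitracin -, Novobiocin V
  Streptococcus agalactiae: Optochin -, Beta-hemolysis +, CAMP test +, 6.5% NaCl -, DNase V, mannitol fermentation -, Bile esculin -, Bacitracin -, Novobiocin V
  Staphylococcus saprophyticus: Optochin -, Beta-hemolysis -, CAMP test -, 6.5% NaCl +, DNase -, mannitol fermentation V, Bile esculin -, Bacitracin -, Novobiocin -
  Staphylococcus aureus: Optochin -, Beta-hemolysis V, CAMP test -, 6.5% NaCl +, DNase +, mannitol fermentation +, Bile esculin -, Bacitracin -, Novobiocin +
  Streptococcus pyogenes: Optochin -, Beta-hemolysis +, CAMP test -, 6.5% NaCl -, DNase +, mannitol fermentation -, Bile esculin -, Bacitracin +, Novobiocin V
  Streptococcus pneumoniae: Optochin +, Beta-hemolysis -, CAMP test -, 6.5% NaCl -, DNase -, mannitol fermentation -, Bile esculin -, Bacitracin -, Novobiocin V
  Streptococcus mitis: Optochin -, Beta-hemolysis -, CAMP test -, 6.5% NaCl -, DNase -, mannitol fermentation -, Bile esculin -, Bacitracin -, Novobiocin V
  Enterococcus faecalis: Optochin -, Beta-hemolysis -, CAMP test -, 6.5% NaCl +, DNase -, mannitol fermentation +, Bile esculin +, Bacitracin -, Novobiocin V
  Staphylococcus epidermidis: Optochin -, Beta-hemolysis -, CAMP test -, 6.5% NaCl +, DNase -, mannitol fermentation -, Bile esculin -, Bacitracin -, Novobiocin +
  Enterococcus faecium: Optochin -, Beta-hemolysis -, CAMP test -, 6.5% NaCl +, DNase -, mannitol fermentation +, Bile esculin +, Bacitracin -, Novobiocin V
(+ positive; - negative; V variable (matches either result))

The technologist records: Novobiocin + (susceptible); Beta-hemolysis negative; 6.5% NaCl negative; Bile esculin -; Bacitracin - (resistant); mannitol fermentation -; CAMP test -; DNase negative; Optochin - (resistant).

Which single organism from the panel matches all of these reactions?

Streptococcus mitis

Beta-hemolysis -: excludes Streptococcus agalactiae, Streptococcus pyogenes — 9 left.
Bile esculin -: excludes Streptococcus bovis, Enterococcus faecalis, Enterococcus faecium — 6 left.
mannitol fermentation -: excludes Staphylococcus aureus — 5 left.
Novobiocin +: excludes Staphylococcus saprophyticus — 4 left.
CAMP test -: all 4 remaining candidates are consistent.
Optochin -: excludes Streptococcus pneumoniae — 3 left.
Bacitracin -: all 3 remaining candidates are consistent.
DNase -: all 3 remaining candidates are consistent.
6.5% NaCl -: excludes Staphylococcus lugdunensis, Staphylococcus epidermidis — 1 left.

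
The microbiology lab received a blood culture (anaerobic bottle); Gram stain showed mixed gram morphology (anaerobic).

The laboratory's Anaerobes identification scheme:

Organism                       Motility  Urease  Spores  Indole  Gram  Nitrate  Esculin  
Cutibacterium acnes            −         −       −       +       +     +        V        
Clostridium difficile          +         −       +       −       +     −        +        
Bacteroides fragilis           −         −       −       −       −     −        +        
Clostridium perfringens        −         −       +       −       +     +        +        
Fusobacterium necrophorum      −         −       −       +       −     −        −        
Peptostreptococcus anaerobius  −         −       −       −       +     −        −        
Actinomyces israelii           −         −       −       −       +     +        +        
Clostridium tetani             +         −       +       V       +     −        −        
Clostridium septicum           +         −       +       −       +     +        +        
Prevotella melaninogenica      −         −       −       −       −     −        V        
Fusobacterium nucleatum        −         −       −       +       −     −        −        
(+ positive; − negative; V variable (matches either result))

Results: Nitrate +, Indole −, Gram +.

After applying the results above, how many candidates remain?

3

Indole −: excludes Cutibacterium acnes, Fusobacterium necrophorum, Fusobacterium nucleatum — 8 left.
Nitrate +: excludes 5 organisms — 3 left.
Gram +: all 3 remaining candidates are consistent.
Still consistent: Actinomyces israelii, Clostridium perfringens, Clostridium septicum.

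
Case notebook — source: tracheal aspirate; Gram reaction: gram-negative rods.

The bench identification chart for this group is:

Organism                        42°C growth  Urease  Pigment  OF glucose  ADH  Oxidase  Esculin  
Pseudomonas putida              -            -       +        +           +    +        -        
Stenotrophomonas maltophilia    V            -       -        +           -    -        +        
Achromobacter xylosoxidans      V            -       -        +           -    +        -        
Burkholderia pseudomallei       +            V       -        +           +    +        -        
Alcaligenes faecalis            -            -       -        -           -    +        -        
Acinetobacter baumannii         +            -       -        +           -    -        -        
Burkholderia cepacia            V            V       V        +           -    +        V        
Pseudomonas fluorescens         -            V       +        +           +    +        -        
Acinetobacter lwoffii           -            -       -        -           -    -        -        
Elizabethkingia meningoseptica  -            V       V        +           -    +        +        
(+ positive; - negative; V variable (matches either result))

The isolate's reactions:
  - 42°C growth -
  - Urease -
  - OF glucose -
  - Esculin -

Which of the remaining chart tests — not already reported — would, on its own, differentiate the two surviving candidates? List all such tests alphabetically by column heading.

42°C growth -: excludes Burkholderia pseudomallei, Acinetobacter baumannii — 8 left.
Urease -: all 8 remaining candidates are consistent.
Esculin -: excludes Stenotrophomonas maltophilia, Elizabethkingia meningoseptica — 6 left.
OF glucose -: excludes Pseudomonas putida, Achromobacter xylosoxidans, Burkholderia cepacia, Pseudomonas fluorescens — 2 left.
Two candidates remain: Acinetobacter lwoffii and Alcaligenes faecalis.
  Pigment: - vs - — same for both, does not separate.
  ADH: - vs - — same for both, does not separate.
  Oxidase: Acinetobacter lwoffii -, Alcaligenes faecalis + — discriminates.

Oxidase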